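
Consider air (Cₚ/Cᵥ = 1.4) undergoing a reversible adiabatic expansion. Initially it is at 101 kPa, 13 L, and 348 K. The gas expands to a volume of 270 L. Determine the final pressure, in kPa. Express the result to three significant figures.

Adiabatic: P₁V₁^γ = P₂V₂^γ ⇒ P₂ = P₁ (V₁/V₂)^γ.
P₂ = 101 × (13/270)^(1.4) = 1.445 kPa.

P₂ ≈ 1.45 kPa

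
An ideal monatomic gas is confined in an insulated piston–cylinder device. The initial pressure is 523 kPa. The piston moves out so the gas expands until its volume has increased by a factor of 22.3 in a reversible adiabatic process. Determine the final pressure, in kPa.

Since PV^γ is constant along a reversible adiabat, P₂ = P₁ (V₁/V₂)^γ.
For a monatomic ideal gas γ = 5/3.
P₂ = 523 × (1/22.3)^(5/3) = 2.96 kPa.

P₂ ≈ 2.96 kPa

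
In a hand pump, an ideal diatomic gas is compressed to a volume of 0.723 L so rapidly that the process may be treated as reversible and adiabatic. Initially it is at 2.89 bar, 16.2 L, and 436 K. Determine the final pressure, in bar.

P₂ ≈ 225 bar

Adiabatic: P₁V₁^γ = P₂V₂^γ ⇒ P₂ = P₁ (V₁/V₂)^γ.
γ = 7/5 for a diatomic ideal gas.
P₂ = 2.89 × (16.2/0.723)^(7/5) = 224.6 bar.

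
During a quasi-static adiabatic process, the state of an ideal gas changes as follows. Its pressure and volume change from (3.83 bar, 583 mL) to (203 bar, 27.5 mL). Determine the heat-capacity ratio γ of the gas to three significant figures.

γ ≈ 1.30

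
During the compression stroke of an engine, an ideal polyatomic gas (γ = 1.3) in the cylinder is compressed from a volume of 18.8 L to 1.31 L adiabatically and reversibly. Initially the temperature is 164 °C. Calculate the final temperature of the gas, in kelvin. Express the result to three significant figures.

For a reversible adiabat TV^(γ−1) is constant, so T₂ = T₁ (V₁/V₂)^(γ−1).
T₁ = 164 °C = 437.1 K.
T₂ = 437.1 × (18.8/1.31)^(0.3) = 972.1 K.

T₂ ≈ 972 K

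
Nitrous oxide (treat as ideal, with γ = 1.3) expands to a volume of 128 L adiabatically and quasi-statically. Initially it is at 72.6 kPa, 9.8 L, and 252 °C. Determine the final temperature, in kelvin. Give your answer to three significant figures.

For a reversible adiabat TV^(γ−1) is constant, so T₂ = T₁ (V₁/V₂)^(γ−1).
T₁ = 252 °C = 525.1 K.
T₂ = 525.1 × (9.8/128)^(0.3) = 242.9 K.

T₂ ≈ 243 K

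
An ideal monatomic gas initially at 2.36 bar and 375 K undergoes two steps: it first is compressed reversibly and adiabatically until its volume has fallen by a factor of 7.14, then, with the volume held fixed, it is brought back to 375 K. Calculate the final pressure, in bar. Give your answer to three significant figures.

P₃ ≈ 16.9 bar

For a monatomic ideal gas γ = 5/3.
Adiabatic step (PV^γ = const): P₂ = 2.36×7.14^(5/3) = 62.48 bar; T₂ = 375×7.14^(2/3) = 1390 K.
Isochoric: P₃ = P₂(T₃/T₂) = 62.48 × (375/1390) = 16.85 bar.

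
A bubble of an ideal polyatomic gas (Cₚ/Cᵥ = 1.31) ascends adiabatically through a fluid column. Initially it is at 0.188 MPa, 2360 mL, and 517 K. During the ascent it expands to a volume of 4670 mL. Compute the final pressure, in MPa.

P₂ ≈ 0.0769 MPa

Since PV^γ is constant along a reversible adiabat, P₂ = P₁ (V₁/V₂)^γ.
P₂ = 0.188 × (2360/4670)^(1.31) = 0.07689 MPa.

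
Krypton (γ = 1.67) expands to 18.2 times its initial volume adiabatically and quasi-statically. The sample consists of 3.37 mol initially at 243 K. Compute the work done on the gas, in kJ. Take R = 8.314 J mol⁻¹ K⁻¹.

W ≈ -8.71 kJ

For a reversible adiabat TV^(γ−1) is constant, so T₂ = T₁ (V₁/V₂)^(γ−1).
T₂ = 243 × (1/18.2)^(0.67) = 34.78 K.
Q = 0, so ΔU = W_on_gas = nCᵥΔT with Cᵥ = R/(γ−1) = 12.41 J/(mol·K).
ΔU = 3.37 × 12.41 × (34.78 − 243) = -8707 J.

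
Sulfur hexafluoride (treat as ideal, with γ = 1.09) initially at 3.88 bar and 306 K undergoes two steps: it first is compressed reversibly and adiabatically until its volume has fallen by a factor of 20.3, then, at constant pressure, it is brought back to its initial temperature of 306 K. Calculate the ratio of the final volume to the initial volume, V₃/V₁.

V₃/V₁ ≈ 0.0376

Adiabatic step: V₂/V₁ = 0.04926; T₂ = T₁·20.3^(0.09) = 401.2 K.
Isobaric step: V₃/V₂ = T₃/T₂ = 306/401.2.
V₃/V₁ = (V₂/V₁)(V₃/V₂) = 0.04926 × (306/401.2) = 0.03757.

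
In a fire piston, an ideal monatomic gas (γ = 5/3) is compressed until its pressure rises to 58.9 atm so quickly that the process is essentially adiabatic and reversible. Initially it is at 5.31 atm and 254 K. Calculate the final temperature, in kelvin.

T₂ ≈ 665 K

Along an adiabat T P^((1−γ)/γ) is constant, so T₂ = T₁ (P₂/P₁)^((γ−1)/γ).
T₂ = 254 × (58.9/5.31)^(2/5) = 665 K.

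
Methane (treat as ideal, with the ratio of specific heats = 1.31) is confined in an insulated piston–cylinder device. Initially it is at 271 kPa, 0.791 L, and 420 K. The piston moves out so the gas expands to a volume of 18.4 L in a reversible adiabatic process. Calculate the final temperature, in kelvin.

T₂ ≈ 158 K

Adiabatic: T₁V₁^(γ−1) = T₂V₂^(γ−1) ⇒ T₂ = T₁ (V₁/V₂)^(γ−1).
T₂ = 420 × (0.791/18.4)^(0.31) = 158.3 K.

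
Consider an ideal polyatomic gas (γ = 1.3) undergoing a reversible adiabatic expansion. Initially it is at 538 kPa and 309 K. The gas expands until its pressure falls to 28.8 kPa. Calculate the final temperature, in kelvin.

T₂ ≈ 157 K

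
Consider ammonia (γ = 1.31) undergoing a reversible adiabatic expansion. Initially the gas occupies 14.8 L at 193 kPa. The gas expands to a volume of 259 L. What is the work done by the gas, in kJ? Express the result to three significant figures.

P₂ = P₁(V₁/V₂)^γ = 193×(14.8/259)^(1.31) = 4.541 kPa.
For a reversible adiabat, W_by_gas = (P₁V₁ − P₂V₂)/(γ−1).
W_by = (193000×0.0148 − 4541×0.259) / (0.31) = 5420 J.

W ≈ 5.42 kJ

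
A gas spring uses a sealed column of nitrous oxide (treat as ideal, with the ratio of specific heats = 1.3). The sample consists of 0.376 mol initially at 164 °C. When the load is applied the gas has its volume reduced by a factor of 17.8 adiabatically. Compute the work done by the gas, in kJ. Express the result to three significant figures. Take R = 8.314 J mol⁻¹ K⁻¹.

W ≈ -6.25 kJ

For a reversible adiabat TV^(γ−1) is constant, so T₂ = T₁ (V₁/V₂)^(γ−1).
T₁ = 164 °C = 437.1 K.
T₂ = 437.1 × 17.8^(0.3) = 1037 K.
Q = 0, so ΔU = W_on_gas = nCᵥΔT with Cᵥ = R/(γ−1) = 27.71 J/(mol·K).
ΔU = 0.376 × 27.71 × (1037 − 437.1) = 6250 J.
Work done by the gas = −ΔU = -6250 J.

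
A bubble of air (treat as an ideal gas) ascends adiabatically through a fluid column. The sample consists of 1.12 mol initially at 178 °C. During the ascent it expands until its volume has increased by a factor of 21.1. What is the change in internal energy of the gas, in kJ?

Adiabatic: T₁V₁^(γ−1) = T₂V₂^(γ−1) ⇒ T₂ = T₁ (V₁/V₂)^(γ−1).
γ = 7/5 for a diatomic ideal gas, so γ−1 = 2/5.
T₁ = 178 °C = 451.1 K.
T₂ = 451.1 × (1/21.1)^(2/5) = 133.2 K.
Q = 0, so ΔU = W_on_gas = nCᵥΔT with Cᵥ = R/(γ−1) = 20.79 J/(mol·K).
ΔU = 1.12 × 20.79 × (133.2 − 451.1) = -7401 J.

ΔU ≈ -7.40 kJ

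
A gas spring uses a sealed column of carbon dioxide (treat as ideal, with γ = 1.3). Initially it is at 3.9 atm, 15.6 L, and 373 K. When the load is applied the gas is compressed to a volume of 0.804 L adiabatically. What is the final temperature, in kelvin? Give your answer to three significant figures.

Adiabatic: T₁V₁^(γ−1) = T₂V₂^(γ−1) ⇒ T₂ = T₁ (V₁/V₂)^(γ−1).
T₂ = 373 × (15.6/0.804)^(0.3) = 908 K.

T₂ ≈ 908 K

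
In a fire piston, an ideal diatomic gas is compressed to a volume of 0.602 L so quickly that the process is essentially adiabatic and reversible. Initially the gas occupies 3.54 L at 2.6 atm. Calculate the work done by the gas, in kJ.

W ≈ -2.40 kJ

γ = 7/5 for a diatomic ideal gas.
P₂ = P₁(V₁/V₂)^γ = 2.6×(3.54/0.602)^(7/5) = 31.06 atm.
For a reversible adiabat, W_by_gas = (P₁V₁ − P₂V₂)/(γ−1).
W_by = (263400×0.00354 − 3.147×10^6×0.000602) / (2/5) = -2404 J.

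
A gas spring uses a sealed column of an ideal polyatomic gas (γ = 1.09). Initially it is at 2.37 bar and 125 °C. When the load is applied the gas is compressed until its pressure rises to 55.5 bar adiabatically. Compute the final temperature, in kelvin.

Adiabatic: T₂/T₁ = (P₂/P₁)^((γ−1)/γ).
T₁ = 125 °C = 398.1 K.
T₂ = 398.1 × (55.5/2.37)^(0.0826) = 516.6 K.

T₂ ≈ 517 K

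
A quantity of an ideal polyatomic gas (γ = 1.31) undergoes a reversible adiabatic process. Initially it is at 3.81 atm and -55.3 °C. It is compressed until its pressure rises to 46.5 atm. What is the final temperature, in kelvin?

Adiabatic: T₂/T₁ = (P₂/P₁)^((γ−1)/γ).
T₁ = -55.3 °C = 217.8 K.
T₂ = 217.8 × (46.5/3.81)^(0.237) = 393.8 K.

T₂ ≈ 394 K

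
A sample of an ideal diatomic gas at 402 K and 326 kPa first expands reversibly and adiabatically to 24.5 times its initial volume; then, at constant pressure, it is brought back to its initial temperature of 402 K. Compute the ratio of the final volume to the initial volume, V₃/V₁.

V₃/V₁ ≈ 88.1

For a diatomic ideal gas γ = 7/5.
Adiabatic step: V₂/V₁ = 24.5; T₂ = T₁·(1/24.5)^(2/5) = 111.8 K.
Isobaric step: V₃/V₂ = T₃/T₂ = 402/111.8.
V₃/V₁ = (V₂/V₁)(V₃/V₂) = 24.5 × (402/111.8) = 88.07.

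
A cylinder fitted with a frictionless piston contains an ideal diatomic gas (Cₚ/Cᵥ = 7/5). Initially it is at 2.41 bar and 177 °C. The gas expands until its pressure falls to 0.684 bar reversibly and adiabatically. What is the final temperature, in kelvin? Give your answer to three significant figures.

Along an adiabat T P^((1−γ)/γ) is constant, so T₂ = T₁ (P₂/P₁)^((γ−1)/γ).
T₁ = 177 °C = 450.1 K.
T₂ = 450.1 × (0.684/2.41)^(2/7) = 314.1 K.

T₂ ≈ 314 K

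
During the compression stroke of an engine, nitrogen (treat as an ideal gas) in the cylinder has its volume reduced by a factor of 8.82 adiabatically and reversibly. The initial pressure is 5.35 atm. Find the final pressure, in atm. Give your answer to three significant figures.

P₂ ≈ 113 atm

Since PV^γ is constant along a reversible adiabat, P₂ = P₁ (V₁/V₂)^γ.
For a diatomic ideal gas γ = 7/5.
P₂ = 5.35 × 8.82^(7/5) = 112.7 atm.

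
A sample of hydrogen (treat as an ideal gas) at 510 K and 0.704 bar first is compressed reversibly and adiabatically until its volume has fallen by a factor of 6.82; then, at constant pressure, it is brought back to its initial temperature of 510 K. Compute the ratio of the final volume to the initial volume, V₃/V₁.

V₃/V₁ ≈ 0.0680

For a diatomic ideal gas γ = 7/5.
Adiabatic step: V₂/V₁ = 0.1466; T₂ = T₁·6.82^(2/5) = 1099 K.
Isobaric step: V₃/V₂ = T₃/T₂ = 510/1099.
V₃/V₁ = (V₂/V₁)(V₃/V₂) = 0.1466 × (510/1099) = 0.06803.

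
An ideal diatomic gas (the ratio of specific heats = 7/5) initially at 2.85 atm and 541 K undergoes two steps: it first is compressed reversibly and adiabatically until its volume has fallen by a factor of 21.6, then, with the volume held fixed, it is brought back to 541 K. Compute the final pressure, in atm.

Adiabatic step (PV^γ = const): P₂ = 2.85×21.6^(7/5) = 210.4 atm; T₂ = 541×21.6^(2/5) = 1849 K.
Isochoric: P₃ = P₂(T₃/T₂) = 210.4 × (541/1849) = 61.56 atm.

P₃ ≈ 61.6 atm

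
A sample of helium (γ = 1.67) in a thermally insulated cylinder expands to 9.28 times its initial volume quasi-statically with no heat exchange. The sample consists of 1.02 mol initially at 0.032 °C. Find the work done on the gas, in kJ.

W ≈ -2.68 kJ

Adiabatic: T₁V₁^(γ−1) = T₂V₂^(γ−1) ⇒ T₂ = T₁ (V₁/V₂)^(γ−1).
T₁ = 0.032 °C = 273.2 K.
T₂ = 273.2 × (1/9.28)^(0.67) = 61.4 K.
Q = 0, so ΔU = W_on_gas = nCᵥΔT with Cᵥ = R/(γ−1) = 12.41 J/(mol·K).
ΔU = 1.02 × 12.41 × (61.4 − 273.2) = -2681 J.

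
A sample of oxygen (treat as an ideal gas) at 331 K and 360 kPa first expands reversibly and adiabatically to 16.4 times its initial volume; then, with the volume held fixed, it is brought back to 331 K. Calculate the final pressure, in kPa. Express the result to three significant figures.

P₃ ≈ 22.0 kPa

For a diatomic ideal gas γ = 7/5.
Adiabatic step (PV^γ = const): P₂ = 360×(1/16.4)^(7/5) = 7.17 kPa; T₂ = 331×(1/16.4)^(2/5) = 108.1 K.
Isochoric: P₃ = P₂(T₃/T₂) = 7.17 × (331/108.1) = 21.95 kPa.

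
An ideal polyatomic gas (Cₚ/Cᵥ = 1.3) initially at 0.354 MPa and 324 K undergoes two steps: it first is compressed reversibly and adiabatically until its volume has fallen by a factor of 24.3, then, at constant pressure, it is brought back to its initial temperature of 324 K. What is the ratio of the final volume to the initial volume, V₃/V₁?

V₃/V₁ ≈ 0.0158

Adiabatic step: V₂/V₁ = 0.04115; T₂ = T₁·24.3^(0.3) = 843.8 K.
Isobaric step: V₃/V₂ = T₃/T₂ = 324/843.8.
V₃/V₁ = (V₂/V₁)(V₃/V₂) = 0.04115 × (324/843.8) = 0.0158.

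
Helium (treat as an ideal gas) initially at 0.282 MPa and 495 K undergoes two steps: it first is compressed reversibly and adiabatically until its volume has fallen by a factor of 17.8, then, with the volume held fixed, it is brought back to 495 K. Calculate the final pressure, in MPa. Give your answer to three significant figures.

For a monatomic ideal gas γ = 5/3.
Adiabatic step (PV^γ = const): P₂ = 0.282×17.8^(5/3) = 34.22 MPa; T₂ = 495×17.8^(2/3) = 3375 K.
Isochoric: P₃ = P₂(T₃/T₂) = 34.22 × (495/3375) = 5.02 MPa.

P₃ ≈ 5.02 MPa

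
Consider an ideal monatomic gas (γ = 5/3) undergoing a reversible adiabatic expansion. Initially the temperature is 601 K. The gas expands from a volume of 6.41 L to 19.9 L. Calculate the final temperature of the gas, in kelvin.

For a reversible adiabat TV^(γ−1) is constant, so T₂ = T₁ (V₁/V₂)^(γ−1).
T₂ = 601 × (6.41/19.9)^(2/3) = 282.4 K.

T₂ ≈ 282 K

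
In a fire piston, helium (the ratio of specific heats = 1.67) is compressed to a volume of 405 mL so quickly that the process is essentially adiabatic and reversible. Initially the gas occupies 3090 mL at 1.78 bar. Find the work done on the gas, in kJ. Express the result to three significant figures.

W ≈ 2.38 kJ

P₂ = P₁(V₁/V₂)^γ = 1.78×(3090/405)^(1.67) = 52.99 bar.
For a reversible adiabat, W_by_gas = (P₁V₁ − P₂V₂)/(γ−1).
W_by = (178000×0.00309 − 5.299×10^6×0.000405) / (0.67) = -2382 J.
W_on_gas = −W_by = 2382 J.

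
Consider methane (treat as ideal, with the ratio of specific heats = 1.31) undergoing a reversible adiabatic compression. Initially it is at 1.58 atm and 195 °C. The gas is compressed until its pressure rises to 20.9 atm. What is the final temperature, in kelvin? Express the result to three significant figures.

Adiabatic: T₂/T₁ = (P₂/P₁)^((γ−1)/γ).
T₁ = 195 °C = 468.1 K.
T₂ = 468.1 × (20.9/1.58)^(0.237) = 862.5 K.

T₂ ≈ 863 K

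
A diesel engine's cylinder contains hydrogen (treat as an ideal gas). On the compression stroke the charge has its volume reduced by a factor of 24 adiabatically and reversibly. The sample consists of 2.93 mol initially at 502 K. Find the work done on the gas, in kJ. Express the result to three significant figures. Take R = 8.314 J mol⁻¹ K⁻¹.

For a reversible adiabat TV^(γ−1) is constant, so T₂ = T₁ (V₁/V₂)^(γ−1).
γ = 7/5 for a diatomic ideal gas, so γ−1 = 2/5.
T₂ = 502 × 24^(2/5) = 1790 K.
Q = 0, so ΔU = W_on_gas = nCᵥΔT with Cᵥ = R/(γ−1) = 20.79 J/(mol·K).
ΔU = 2.93 × 20.79 × (1790 − 502) = 78420 J.

W ≈ 78.4 kJ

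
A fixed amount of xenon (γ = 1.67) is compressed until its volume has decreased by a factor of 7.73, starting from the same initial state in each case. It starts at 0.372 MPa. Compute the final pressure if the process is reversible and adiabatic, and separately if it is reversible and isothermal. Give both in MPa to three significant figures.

Isothermal: P₂ = P₁(V₁/V₂) = 0.372×7.73 = 2.876 MPa.
Adiabatic: P₂ = P₁(V₁/V₂)^γ = 0.372×7.73^(1.67) = 11.32 MPa.

adiabatic: 11.3 MPa; isothermal: 2.88 MPa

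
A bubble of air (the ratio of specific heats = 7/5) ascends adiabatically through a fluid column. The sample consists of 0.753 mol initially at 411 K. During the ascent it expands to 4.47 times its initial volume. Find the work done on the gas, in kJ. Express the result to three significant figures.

Adiabatic: T₁V₁^(γ−1) = T₂V₂^(γ−1) ⇒ T₂ = T₁ (V₁/V₂)^(γ−1).
T₂ = 411 × (1/4.47)^(2/5) = 225.8 K.
Q = 0, so ΔU = W_on_gas = nCᵥΔT with Cᵥ = R/(γ−1) = 20.79 J/(mol·K).
ΔU = 0.753 × 20.79 × (225.8 − 411) = -2899 J.

W ≈ -2.90 kJ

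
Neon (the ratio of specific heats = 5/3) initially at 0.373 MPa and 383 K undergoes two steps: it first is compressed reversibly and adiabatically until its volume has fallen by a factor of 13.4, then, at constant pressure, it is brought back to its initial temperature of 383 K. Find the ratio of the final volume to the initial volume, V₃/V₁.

V₃/V₁ ≈ 0.0132

Adiabatic step: V₂/V₁ = 0.07463; T₂ = T₁·13.4^(2/3) = 2161 K.
Isobaric step: V₃/V₂ = T₃/T₂ = 383/2161.
V₃/V₁ = (V₂/V₁)(V₃/V₂) = 0.07463 × (383/2161) = 0.01323.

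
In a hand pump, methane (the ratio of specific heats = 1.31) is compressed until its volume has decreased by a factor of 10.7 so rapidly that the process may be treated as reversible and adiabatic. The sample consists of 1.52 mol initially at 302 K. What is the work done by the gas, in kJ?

W ≈ -13.4 kJ

For a reversible adiabat TV^(γ−1) is constant, so T₂ = T₁ (V₁/V₂)^(γ−1).
T₂ = 302 × 10.7^(0.31) = 629.7 K.
Q = 0, so ΔU = W_on_gas = nCᵥΔT with Cᵥ = R/(γ−1) = 26.82 J/(mol·K).
ΔU = 1.52 × 26.82 × (629.7 − 302) = 13360 J.
Work done by the gas = −ΔU = -13360 J.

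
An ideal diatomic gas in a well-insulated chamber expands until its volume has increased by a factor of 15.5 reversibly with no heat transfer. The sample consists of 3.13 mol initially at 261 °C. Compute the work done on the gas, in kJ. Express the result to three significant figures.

W ≈ -23.1 kJ

For a reversible adiabat TV^(γ−1) is constant, so T₂ = T₁ (V₁/V₂)^(γ−1).
γ = 7/5 for a diatomic ideal gas, so γ−1 = 2/5.
T₁ = 261 °C = 534.1 K.
T₂ = 534.1 × (1/15.5)^(2/5) = 178.5 K.
Q = 0, so ΔU = W_on_gas = nCᵥΔT with Cᵥ = R/(γ−1) = 20.79 J/(mol·K).
ΔU = 3.13 × 20.79 × (178.5 − 534.1) = -23140 J.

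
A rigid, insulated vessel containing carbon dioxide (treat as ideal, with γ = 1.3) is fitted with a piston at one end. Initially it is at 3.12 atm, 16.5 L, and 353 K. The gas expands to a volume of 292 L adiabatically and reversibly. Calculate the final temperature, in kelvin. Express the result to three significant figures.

For a reversible adiabat TV^(γ−1) is constant, so T₂ = T₁ (V₁/V₂)^(γ−1).
T₂ = 353 × (16.5/292)^(0.3) = 149.1 K.

T₂ ≈ 149 K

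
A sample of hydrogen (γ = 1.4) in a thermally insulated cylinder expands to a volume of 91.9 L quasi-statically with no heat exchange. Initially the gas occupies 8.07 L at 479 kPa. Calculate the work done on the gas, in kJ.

W ≈ -6.01 kJ

P₂ = P₁(V₁/V₂)^γ = 479×(8.07/91.9)^(1.4) = 15.9 kPa.
For a reversible adiabat, W_by_gas = (P₁V₁ − P₂V₂)/(γ−1).
W_by = (479000×0.00807 − 15900×0.0919) / (0.4) = 6011 J.
W_on_gas = −W_by = -6011 J.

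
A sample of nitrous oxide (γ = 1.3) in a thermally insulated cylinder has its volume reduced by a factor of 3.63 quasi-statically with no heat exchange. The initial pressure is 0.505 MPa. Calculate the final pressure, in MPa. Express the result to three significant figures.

Adiabatic: P₁V₁^γ = P₂V₂^γ ⇒ P₂ = P₁ (V₁/V₂)^γ.
P₂ = 0.505 × 3.63^(1.3) = 2.699 MPa.

P₂ ≈ 2.70 MPa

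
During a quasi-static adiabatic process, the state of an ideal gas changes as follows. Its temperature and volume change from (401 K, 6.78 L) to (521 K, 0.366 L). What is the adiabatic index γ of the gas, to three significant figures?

γ ≈ 1.09

TV^(γ−1) = const ⇒ γ − 1 = ln(T₂/T₁) / ln(V₁/V₂).
γ = 1 + ln(521/401) / ln(6.78/0.366) = 1.09.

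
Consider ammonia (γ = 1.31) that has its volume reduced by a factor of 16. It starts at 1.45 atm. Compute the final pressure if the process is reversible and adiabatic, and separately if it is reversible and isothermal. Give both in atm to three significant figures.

Isothermal: P₂ = P₁(V₁/V₂) = 1.45×16 = 23.2 atm.
Adiabatic: P₂ = P₁(V₁/V₂)^γ = 1.45×16^(1.31) = 54.8 atm.

adiabatic: 54.8 atm; isothermal: 23.2 atm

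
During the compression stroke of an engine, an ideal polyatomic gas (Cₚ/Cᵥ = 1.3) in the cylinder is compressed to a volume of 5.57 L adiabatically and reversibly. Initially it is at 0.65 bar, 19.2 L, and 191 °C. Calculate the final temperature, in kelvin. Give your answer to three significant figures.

T₂ ≈ 673 K

For a reversible adiabat TV^(γ−1) is constant, so T₂ = T₁ (V₁/V₂)^(γ−1).
T₁ = 191 °C = 464.1 K.
T₂ = 464.1 × (19.2/5.57)^(0.3) = 672.8 K.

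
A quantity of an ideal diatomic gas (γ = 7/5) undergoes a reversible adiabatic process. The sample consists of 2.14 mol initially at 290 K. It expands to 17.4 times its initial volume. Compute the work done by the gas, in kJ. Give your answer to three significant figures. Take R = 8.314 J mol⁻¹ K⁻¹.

W ≈ 8.78 kJ

For a reversible adiabat TV^(γ−1) is constant, so T₂ = T₁ (V₁/V₂)^(γ−1).
T₂ = 290 × (1/17.4)^(2/5) = 92.51 K.
Q = 0, so ΔU = W_on_gas = nCᵥΔT with Cᵥ = R/(γ−1) = 20.79 J/(mol·K).
ΔU = 2.14 × 20.79 × (92.51 − 290) = -8784 J.
Work done by the gas = −ΔU = 8784 J.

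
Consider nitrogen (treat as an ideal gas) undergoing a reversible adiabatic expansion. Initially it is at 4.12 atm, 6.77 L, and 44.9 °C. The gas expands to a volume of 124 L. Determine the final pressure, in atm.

Adiabatic: P₁V₁^γ = P₂V₂^γ ⇒ P₂ = P₁ (V₁/V₂)^γ.
γ = 7/5 for a diatomic ideal gas.
P₂ = 4.12 × (6.77/124)^(7/5) = 0.0703 atm.

P₂ ≈ 0.0703 atm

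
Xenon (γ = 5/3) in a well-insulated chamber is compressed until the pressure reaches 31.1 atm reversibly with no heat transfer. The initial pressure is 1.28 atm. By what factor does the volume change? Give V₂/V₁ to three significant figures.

V₂/V₁ ≈ 0.147

From PV^γ = const, V₂/V₁ = (P₁/P₂)^(1/γ).
V₂/V₁ = (1.28/31.1)^(3/5) = 0.1475.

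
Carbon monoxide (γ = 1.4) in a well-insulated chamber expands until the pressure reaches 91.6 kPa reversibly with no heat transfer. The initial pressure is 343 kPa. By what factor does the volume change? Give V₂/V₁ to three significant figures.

V₂/V₁ ≈ 2.57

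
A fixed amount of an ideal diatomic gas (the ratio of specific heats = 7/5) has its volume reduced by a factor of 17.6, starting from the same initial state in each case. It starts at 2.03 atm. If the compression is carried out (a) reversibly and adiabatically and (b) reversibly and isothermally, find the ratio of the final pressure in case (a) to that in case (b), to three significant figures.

P_adiabatic / P_isothermal ≈ 3.15

Isothermal: P_b = P₁(V₁/V₂) = 2.03×17.6.
Adiabatic: P_a = P₁(V₁/V₂)^γ = 2.03×17.6^(7/5).
P_a/P_b = (V₁/V₂)^(γ−1) = 17.6^(2/5) = 3.149.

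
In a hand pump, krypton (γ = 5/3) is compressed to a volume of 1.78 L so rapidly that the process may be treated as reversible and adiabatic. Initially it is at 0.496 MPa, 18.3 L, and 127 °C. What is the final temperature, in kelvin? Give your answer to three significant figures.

For a reversible adiabat TV^(γ−1) is constant, so T₂ = T₁ (V₁/V₂)^(γ−1).
T₁ = 127 °C = 400.1 K.
T₂ = 400.1 × (18.3/1.78)^(2/3) = 1892 K.

T₂ ≈ 1890 K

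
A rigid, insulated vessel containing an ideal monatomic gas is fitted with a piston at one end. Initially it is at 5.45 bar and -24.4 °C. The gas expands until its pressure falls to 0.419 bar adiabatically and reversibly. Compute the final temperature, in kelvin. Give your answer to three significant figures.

Along an adiabat T P^((1−γ)/γ) is constant, so T₂ = T₁ (P₂/P₁)^((γ−1)/γ).
For a monatomic ideal gas γ = 5/3, so (γ−1)/γ = 2/5.
T₁ = -24.4 °C = 248.7 K.
T₂ = 248.7 × (0.419/5.45)^(2/5) = 89.14 K.

T₂ ≈ 89.1 K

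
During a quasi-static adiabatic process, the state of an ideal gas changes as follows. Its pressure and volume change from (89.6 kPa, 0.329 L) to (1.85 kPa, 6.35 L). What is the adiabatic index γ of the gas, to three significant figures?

γ ≈ 1.31

PV^γ = const ⇒ γ = ln(P₂/P₁) / ln(V₁/V₂).
γ = ln(1.85/89.6) / ln(0.329/6.35) = 1.311.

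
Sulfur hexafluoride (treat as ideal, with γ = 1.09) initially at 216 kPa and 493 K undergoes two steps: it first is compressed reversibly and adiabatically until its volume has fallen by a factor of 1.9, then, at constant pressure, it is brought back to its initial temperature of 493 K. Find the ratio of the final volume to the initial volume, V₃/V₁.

V₃/V₁ ≈ 0.497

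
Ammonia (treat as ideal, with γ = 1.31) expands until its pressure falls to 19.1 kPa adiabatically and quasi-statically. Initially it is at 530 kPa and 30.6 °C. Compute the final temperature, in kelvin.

T₂ ≈ 138 K

Adiabatic: T₂/T₁ = (P₂/P₁)^((γ−1)/γ).
T₁ = 30.6 °C = 303.8 K.
T₂ = 303.8 × (19.1/530)^(0.237) = 138.4 K.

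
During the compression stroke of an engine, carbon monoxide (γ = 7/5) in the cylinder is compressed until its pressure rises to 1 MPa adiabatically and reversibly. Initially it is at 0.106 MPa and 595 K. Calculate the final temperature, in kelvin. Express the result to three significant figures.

T₂ ≈ 1130 K

Along an adiabat T P^((1−γ)/γ) is constant, so T₂ = T₁ (P₂/P₁)^((γ−1)/γ).
T₂ = 595 × (1/0.106)^(2/7) = 1130 K.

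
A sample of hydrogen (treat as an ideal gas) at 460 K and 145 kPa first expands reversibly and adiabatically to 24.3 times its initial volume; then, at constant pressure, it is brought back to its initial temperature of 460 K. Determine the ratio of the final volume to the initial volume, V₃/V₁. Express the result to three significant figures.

V₃/V₁ ≈ 87.1

For a diatomic ideal gas γ = 7/5.
Adiabatic step: V₂/V₁ = 24.3; T₂ = T₁·(1/24.3)^(2/5) = 128.4 K.
Isobaric step: V₃/V₂ = T₃/T₂ = 460/128.4.
V₃/V₁ = (V₂/V₁)(V₃/V₂) = 24.3 × (460/128.4) = 87.07.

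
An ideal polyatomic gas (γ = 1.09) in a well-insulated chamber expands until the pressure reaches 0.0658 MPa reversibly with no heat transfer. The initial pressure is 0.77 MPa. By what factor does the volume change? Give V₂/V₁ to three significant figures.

From PV^γ = const, V₂/V₁ = (P₁/P₂)^(1/γ).
V₂/V₁ = (0.77/0.0658)^(0.917) = 9.551.

V₂/V₁ ≈ 9.55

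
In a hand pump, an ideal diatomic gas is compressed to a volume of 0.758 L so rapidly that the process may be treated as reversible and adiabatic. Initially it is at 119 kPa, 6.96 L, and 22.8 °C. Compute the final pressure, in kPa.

P₂ ≈ 2650 kPa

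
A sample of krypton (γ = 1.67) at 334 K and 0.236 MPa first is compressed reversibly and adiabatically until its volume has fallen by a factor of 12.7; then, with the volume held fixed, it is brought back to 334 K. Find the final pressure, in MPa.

P₃ ≈ 3.00 MPa

Adiabatic step (PV^γ = const): P₂ = 0.236×12.7^(1.67) = 16.45 MPa; T₂ = 334×12.7^(0.67) = 1834 K.
Isochoric: P₃ = P₂(T₃/T₂) = 16.45 × (334/1834) = 2.997 MPa.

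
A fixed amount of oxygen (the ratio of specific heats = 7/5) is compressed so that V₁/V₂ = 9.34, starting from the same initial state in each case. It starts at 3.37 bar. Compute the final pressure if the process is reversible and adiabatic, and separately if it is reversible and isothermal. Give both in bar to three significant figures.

Isothermal: P₂ = P₁(V₁/V₂) = 3.37×9.34 = 31.48 bar.
Adiabatic: P₂ = P₁(V₁/V₂)^γ = 3.37×9.34^(7/5) = 76.93 bar.

adiabatic: 76.9 bar; isothermal: 31.5 bar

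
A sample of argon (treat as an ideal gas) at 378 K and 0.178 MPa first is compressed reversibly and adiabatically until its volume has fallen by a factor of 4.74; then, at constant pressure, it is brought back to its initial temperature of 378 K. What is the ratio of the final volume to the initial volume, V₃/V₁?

V₃/V₁ ≈ 0.0748

For a monatomic ideal gas γ = 5/3.
Adiabatic step: V₂/V₁ = 0.211; T₂ = T₁·4.74^(2/3) = 1067 K.
Isobaric step: V₃/V₂ = T₃/T₂ = 378/1067.
V₃/V₁ = (V₂/V₁)(V₃/V₂) = 0.211 × (378/1067) = 0.07477.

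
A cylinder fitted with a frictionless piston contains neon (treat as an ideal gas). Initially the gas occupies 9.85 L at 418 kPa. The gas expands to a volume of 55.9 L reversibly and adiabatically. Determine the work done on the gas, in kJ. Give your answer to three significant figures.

γ = 5/3 for a monatomic ideal gas.
P₂ = P₁(V₁/V₂)^γ = 418×(9.85/55.9)^(5/3) = 23.15 kPa.
For a reversible adiabat, W_by_gas = (P₁V₁ − P₂V₂)/(γ−1).
W_by = (418000×0.00985 − 23150×0.0559) / (2/3) = 4235 J.
W_on_gas = −W_by = -4235 J.

W ≈ -4.23 kJ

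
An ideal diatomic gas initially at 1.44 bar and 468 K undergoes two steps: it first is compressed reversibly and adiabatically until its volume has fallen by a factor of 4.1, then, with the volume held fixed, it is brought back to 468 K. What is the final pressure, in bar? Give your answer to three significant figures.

For a diatomic ideal gas γ = 7/5.
Adiabatic step (PV^γ = const): P₂ = 1.44×4.1^(7/5) = 10.38 bar; T₂ = 468×4.1^(2/5) = 822.9 K.
Isochoric: P₃ = P₂(T₃/T₂) = 10.38 × (468/822.9) = 5.904 bar.

P₃ ≈ 5.90 bar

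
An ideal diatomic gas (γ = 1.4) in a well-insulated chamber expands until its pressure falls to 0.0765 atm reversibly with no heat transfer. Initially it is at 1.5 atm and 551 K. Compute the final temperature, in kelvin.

T₂ ≈ 235 K

Along an adiabat T P^((1−γ)/γ) is constant, so T₂ = T₁ (P₂/P₁)^((γ−1)/γ).
T₂ = 551 × (0.0765/1.5)^(0.286) = 235.4 K.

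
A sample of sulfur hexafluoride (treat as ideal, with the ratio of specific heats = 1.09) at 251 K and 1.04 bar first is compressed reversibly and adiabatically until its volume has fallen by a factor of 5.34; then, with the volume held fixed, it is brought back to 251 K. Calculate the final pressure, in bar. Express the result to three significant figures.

Adiabatic step (PV^γ = const): P₂ = 1.04×5.34^(1.09) = 6.457 bar; T₂ = 251×5.34^(0.09) = 291.8 K.
Isochoric: P₃ = P₂(T₃/T₂) = 6.457 × (251/291.8) = 5.554 bar.

P₃ ≈ 5.55 bar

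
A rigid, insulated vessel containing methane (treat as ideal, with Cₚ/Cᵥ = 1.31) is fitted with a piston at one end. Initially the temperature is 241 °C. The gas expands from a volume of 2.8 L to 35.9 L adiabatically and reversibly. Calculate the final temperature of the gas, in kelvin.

T₂ ≈ 233 K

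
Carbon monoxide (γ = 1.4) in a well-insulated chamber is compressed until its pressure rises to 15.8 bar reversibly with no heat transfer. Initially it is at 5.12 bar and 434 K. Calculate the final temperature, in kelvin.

T₂ ≈ 599 K

Adiabatic: T₂/T₁ = (P₂/P₁)^((γ−1)/γ).
T₂ = 434 × (15.8/5.12)^(0.286) = 598.8 K.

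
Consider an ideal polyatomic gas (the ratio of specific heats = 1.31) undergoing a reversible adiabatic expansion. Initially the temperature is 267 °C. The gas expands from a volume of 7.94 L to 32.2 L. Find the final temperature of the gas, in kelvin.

Adiabatic: T₁V₁^(γ−1) = T₂V₂^(γ−1) ⇒ T₂ = T₁ (V₁/V₂)^(γ−1).
T₁ = 267 °C = 540.1 K.
T₂ = 540.1 × (7.94/32.2)^(0.31) = 350 K.

T₂ ≈ 350 K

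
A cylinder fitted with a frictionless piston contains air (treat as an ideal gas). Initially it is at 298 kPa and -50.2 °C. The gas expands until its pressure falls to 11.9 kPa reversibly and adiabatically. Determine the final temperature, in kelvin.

Adiabatic: T₂/T₁ = (P₂/P₁)^((γ−1)/γ).
For a diatomic ideal gas γ = 7/5, so (γ−1)/γ = 2/7.
T₁ = -50.2 °C = 222.9 K.
T₂ = 222.9 × (11.9/298)^(2/7) = 88.84 K.

T₂ ≈ 88.8 K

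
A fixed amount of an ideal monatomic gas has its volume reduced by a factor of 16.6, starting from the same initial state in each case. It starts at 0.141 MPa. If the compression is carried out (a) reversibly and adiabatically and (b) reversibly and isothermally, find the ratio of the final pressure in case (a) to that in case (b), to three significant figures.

For a monatomic ideal gas γ = 5/3.
Isothermal: P_b = P₁(V₁/V₂) = 0.141×16.6.
Adiabatic: P_a = P₁(V₁/V₂)^γ = 0.141×16.6^(5/3).
P_a/P_b = (V₁/V₂)^(γ−1) = 16.6^(2/3) = 6.507.

P_adiabatic / P_isothermal ≈ 6.51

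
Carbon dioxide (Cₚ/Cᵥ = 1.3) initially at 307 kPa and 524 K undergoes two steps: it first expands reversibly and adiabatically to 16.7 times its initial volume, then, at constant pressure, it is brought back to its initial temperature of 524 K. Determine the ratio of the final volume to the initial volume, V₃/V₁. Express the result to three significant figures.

V₃/V₁ ≈ 38.9

Adiabatic step: V₂/V₁ = 16.7; T₂ = T₁·(1/16.7)^(0.3) = 225.2 K.
Isobaric step: V₃/V₂ = T₃/T₂ = 524/225.2.
V₃/V₁ = (V₂/V₁)(V₃/V₂) = 16.7 × (524/225.2) = 38.86.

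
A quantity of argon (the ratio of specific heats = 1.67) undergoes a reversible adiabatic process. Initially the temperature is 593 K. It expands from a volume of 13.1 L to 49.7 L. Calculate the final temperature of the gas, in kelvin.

For a reversible adiabat TV^(γ−1) is constant, so T₂ = T₁ (V₁/V₂)^(γ−1).
T₂ = 593 × (13.1/49.7)^(0.67) = 242.7 K.

T₂ ≈ 243 K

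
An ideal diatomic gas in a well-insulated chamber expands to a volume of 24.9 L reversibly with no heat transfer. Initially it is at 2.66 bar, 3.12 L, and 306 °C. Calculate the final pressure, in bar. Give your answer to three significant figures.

P₂ ≈ 0.145 bar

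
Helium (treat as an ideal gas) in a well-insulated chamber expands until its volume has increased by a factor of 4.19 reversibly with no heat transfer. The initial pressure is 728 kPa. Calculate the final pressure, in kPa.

Adiabatic: P₁V₁^γ = P₂V₂^γ ⇒ P₂ = P₁ (V₁/V₂)^γ.
For a monatomic ideal gas γ = 5/3.
P₂ = 728 × (1/4.19)^(5/3) = 66.85 kPa.

P₂ ≈ 66.9 kPa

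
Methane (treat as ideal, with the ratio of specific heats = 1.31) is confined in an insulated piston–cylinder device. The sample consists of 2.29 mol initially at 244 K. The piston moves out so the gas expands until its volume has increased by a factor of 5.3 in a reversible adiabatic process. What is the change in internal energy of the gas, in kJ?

For a reversible adiabat TV^(γ−1) is constant, so T₂ = T₁ (V₁/V₂)^(γ−1).
T₂ = 244 × (1/5.3)^(0.31) = 145.5 K.
Q = 0, so ΔU = W_on_gas = nCᵥΔT with Cᵥ = R/(γ−1) = 26.82 J/(mol·K).
ΔU = 2.29 × 26.82 × (145.5 − 244) = -6049 J.

ΔU ≈ -6.05 kJ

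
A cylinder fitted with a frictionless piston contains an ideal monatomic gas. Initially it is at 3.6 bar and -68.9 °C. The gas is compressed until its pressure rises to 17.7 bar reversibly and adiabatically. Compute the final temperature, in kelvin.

Adiabatic: T₂/T₁ = (P₂/P₁)^((γ−1)/γ).
For a monatomic ideal gas γ = 5/3, so (γ−1)/γ = 2/5.
T₁ = -68.9 °C = 204.2 K.
T₂ = 204.2 × (17.7/3.6)^(2/5) = 386.2 K.

T₂ ≈ 386 K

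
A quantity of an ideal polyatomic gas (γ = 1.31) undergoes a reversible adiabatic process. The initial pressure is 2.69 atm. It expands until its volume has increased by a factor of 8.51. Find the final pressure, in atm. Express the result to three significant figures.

Adiabatic: P₁V₁^γ = P₂V₂^γ ⇒ P₂ = P₁ (V₁/V₂)^γ.
P₂ = 2.69 × (1/8.51)^(1.31) = 0.1628 atm.

P₂ ≈ 0.163 atm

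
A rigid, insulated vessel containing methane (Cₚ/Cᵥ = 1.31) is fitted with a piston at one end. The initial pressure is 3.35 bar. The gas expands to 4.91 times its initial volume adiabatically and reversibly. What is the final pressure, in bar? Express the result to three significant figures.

P₂ ≈ 0.417 bar

Adiabatic: P₁V₁^γ = P₂V₂^γ ⇒ P₂ = P₁ (V₁/V₂)^γ.
P₂ = 3.35 × (1/4.91)^(1.31) = 0.4166 bar.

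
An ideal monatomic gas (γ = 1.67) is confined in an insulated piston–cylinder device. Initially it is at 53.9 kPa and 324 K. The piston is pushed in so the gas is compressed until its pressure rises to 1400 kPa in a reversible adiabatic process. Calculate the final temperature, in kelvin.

T₂ ≈ 1200 K

Along an adiabat T P^((1−γ)/γ) is constant, so T₂ = T₁ (P₂/P₁)^((γ−1)/γ).
T₂ = 324 × (1400/53.9)^(0.401) = 1197 K.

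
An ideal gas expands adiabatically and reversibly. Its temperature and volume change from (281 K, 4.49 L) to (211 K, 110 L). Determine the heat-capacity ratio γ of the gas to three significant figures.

γ ≈ 1.09

TV^(γ−1) = const ⇒ γ − 1 = ln(T₂/T₁) / ln(V₁/V₂).
γ = 1 + ln(211/281) / ln(4.49/110) = 1.09.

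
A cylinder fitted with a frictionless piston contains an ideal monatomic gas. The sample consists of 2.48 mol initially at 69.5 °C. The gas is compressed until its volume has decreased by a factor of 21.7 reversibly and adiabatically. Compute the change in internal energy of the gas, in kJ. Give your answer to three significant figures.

ΔU ≈ 71.8 kJ

Adiabatic: T₁V₁^(γ−1) = T₂V₂^(γ−1) ⇒ T₂ = T₁ (V₁/V₂)^(γ−1).
γ = 5/3 for a monatomic ideal gas, so γ−1 = 2/3.
T₁ = 69.5 °C = 342.6 K.
T₂ = 342.6 × 21.7^(2/3) = 2666 K.
Q = 0, so ΔU = W_on_gas = nCᵥΔT with Cᵥ = R/(γ−1) = 12.47 J/(mol·K).
ΔU = 2.48 × 12.47 × (2666 − 342.6) = 71850 J.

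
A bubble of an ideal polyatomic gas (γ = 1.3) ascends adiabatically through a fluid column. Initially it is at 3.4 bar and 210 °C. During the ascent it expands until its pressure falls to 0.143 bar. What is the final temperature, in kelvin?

T₂ ≈ 233 K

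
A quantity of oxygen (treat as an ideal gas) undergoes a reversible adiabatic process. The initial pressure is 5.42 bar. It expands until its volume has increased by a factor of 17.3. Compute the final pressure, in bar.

Adiabatic: P₁V₁^γ = P₂V₂^γ ⇒ P₂ = P₁ (V₁/V₂)^γ.
For a diatomic ideal gas γ = 7/5.
P₂ = 5.42 × (1/17.3)^(7/5) = 0.1002 bar.

P₂ ≈ 0.100 bar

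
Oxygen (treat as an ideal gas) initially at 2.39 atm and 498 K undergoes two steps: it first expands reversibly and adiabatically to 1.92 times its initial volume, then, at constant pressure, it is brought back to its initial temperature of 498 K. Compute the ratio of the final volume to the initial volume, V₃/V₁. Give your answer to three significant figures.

For a diatomic ideal gas γ = 7/5.
Adiabatic step: V₂/V₁ = 1.92; T₂ = T₁·(1/1.92)^(2/5) = 383.6 K.
Isobaric step: V₃/V₂ = T₃/T₂ = 498/383.6.
V₃/V₁ = (V₂/V₁)(V₃/V₂) = 1.92 × (498/383.6) = 2.492.

V₃/V₁ ≈ 2.49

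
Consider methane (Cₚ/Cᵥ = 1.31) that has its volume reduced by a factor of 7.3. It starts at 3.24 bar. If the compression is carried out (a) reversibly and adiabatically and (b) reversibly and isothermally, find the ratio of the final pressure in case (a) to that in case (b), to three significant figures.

Isothermal: P_b = P₁(V₁/V₂) = 3.24×7.3.
Adiabatic: P_a = P₁(V₁/V₂)^γ = 3.24×7.3^(1.31).
P_a/P_b = (V₁/V₂)^(γ−1) = 7.3^(0.31) = 1.852.

P_adiabatic / P_isothermal ≈ 1.85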